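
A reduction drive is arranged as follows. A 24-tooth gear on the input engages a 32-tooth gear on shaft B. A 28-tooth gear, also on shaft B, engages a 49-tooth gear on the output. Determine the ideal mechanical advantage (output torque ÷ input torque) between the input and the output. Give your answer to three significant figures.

2.33

Each stage contributes driven/driver: gear mesh 32/24 = 1.3333, gear mesh 49/28 = 1.75.
Overall: 1.3333 × 1.75 = 2.3333.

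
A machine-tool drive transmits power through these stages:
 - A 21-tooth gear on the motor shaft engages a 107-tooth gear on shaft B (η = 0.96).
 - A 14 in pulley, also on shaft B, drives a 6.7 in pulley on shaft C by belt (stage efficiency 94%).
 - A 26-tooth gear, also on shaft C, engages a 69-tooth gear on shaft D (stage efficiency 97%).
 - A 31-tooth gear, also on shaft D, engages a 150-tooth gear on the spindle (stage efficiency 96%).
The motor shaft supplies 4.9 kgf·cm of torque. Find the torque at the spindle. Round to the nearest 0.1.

Gear mesh: ratio = 107/21 = 5.0952; torque at shaft B = 4.9 × 5.0952 × 0.96 = 23.968 kgf·cm.
Belt: ratio = 6.7/14 = 0.47857; torque at shaft C = 23.968 × 0.47857 × 0.94 = 10.782 kgf·cm.
Gear mesh: ratio = 69/26 = 2.6538; torque at shaft D = 10.782 × 2.6538 × 0.97 = 27.756 kgf·cm.
Gear mesh: ratio = 150/31 = 4.8387; torque at the spindle = 27.756 × 4.8387 × 0.96 = 128.93 kgf·cm.

128.9 kgf·cm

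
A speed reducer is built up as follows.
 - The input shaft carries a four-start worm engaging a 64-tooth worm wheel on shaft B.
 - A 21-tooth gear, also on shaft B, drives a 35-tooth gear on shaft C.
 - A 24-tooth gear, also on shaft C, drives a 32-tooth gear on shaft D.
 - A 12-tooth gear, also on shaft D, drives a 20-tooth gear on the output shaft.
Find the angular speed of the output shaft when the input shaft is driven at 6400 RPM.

worm 64/4 = 16 → 6400/16 = 400 RPM
gear mesh 35/21 = 1.6667 → 400/1.6667 = 240 RPM
gear mesh 32/24 = 1.3333 → 240/1.3333 = 180 RPM
gear mesh 20/12 = 1.6667 → 180/1.6667 = 108 RPM

108 RPM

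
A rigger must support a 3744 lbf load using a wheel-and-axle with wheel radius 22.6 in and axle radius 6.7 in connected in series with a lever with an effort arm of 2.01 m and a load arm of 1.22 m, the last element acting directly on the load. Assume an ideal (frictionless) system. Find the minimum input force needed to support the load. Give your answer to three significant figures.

Wheel-and-axle MA = R/r = 22.6/6.7 = 3.3731.
Lever MA = effort arm / load arm = 2.01/1.22 = 1.6475.
Combined ideal MA = 3.3731 × 1.6475 = 5.5574.
Effort = load / MA = 3744 / 5.5574 = 673.7 lbf.

674 lbf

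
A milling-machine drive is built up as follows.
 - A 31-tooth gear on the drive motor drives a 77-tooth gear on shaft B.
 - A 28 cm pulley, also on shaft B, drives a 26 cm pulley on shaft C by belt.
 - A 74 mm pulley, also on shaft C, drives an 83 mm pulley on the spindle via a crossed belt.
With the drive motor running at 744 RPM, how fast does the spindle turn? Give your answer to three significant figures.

the drive motor → shaft B (gear mesh, 77/31): 744 ÷ 2.4839 = 299.53 RPM
shaft B → shaft C (belt, 26/28): 299.53 ÷ 0.92857 = 322.57 RPM
shaft C → the spindle (belt, 83/74): 322.57 ÷ 1.1216 = 287.6 RPM

288 RPM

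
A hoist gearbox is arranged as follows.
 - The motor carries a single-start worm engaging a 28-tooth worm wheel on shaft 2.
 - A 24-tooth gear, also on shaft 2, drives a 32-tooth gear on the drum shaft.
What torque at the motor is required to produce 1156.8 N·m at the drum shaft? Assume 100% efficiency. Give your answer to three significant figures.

31.0 N·m

Overall ratio R = 28 × 1.3333 = 37.333.
Input torque = output torque / R = 1156.8 / 37.333 = 30.986 N·m.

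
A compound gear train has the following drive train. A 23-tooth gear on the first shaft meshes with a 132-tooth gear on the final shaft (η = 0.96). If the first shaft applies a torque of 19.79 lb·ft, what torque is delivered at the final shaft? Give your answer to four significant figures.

109.0 lb·ft

After the gear mesh (132/23): 19.79 × 5.7391 × 0.96 = 109.03 lb·ft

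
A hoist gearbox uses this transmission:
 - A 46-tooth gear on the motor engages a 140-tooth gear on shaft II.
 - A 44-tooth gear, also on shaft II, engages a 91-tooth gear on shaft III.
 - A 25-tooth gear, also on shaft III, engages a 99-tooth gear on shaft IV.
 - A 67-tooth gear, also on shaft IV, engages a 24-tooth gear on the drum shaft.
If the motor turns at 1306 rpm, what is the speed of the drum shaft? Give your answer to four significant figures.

gear mesh 140/46 = 3.0435 → 1306/3.0435 = 429.11 rpm
gear mesh 91/44 = 2.0682 → 429.11/2.0682 = 207.48 rpm
gear mesh 99/25 = 3.96 → 207.48/3.96 = 52.395 rpm
gear mesh 24/67 = 0.35821 → 52.395/0.35821 = 146.27 rpm

146.3 rpm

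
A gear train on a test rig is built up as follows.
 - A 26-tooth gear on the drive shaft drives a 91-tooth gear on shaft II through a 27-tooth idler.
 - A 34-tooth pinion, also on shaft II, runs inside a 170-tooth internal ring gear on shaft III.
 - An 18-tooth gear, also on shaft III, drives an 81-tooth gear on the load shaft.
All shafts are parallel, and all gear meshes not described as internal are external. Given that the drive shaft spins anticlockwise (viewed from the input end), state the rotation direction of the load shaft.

the drive shaft → shaft II: driver → idler → driven is 2 external meshes, 2 reversals → CCW.
shaft II → shaft III: internal mesh, same direction → CCW.
shaft III → the load shaft: external mesh, 1 reversal → CW.
3 reversals in total — an odd number — so the load shaft turns opposite to the drive shaft.

clockwise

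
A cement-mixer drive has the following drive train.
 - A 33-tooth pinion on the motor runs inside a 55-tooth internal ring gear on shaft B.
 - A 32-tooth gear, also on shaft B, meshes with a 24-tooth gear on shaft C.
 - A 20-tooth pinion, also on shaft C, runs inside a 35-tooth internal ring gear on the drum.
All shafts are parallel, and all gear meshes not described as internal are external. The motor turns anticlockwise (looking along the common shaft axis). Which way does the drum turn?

clockwise

the motor → shaft B: internal mesh, same direction → CCW.
shaft B → shaft C: external mesh, 1 reversal → CW.
shaft C → the drum: internal mesh, same direction → CW.
1 reversal in total — an odd number — so the drum turns opposite to the motor.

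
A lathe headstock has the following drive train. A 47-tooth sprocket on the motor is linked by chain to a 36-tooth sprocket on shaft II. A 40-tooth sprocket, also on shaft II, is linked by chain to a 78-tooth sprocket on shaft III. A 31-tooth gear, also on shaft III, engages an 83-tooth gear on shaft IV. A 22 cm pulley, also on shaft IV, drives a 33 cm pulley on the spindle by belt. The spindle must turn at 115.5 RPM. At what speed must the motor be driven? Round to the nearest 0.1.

692.8 RPM

Overall ratio R = 0.76596 × 1.95 × 2.6774 × 1.5 = 5.9986.
Required input speed = output speed × R = 115.5 × 5.9986 = 692.83 RPM.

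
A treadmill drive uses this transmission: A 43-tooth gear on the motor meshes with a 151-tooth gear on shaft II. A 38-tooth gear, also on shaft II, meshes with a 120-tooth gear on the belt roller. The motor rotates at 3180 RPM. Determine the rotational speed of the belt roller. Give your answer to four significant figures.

286.8 RPM

gear mesh 151/43 = 3.5116 → 3180/3.5116 = 905.56 RPM
gear mesh 120/38 = 3.1579 → 905.56/3.1579 = 286.76 RPM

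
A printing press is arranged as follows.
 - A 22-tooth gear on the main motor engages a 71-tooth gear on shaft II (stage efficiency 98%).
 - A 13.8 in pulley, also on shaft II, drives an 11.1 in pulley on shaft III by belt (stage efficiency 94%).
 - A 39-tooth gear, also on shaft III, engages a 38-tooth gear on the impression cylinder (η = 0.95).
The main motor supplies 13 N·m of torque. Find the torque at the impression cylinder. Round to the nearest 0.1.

28.8 N·m

Gear mesh: ratio = 71/22 = 3.2273; torque at shaft II = 13 × 3.2273 × 0.98 = 41.115 N·m.
Belt: ratio = 11.1/13.8 = 0.80435; torque at shaft III = 41.115 × 0.80435 × 0.94 = 31.087 N·m.
Gear mesh: ratio = 38/39 = 0.97436; torque at the impression cylinder = 31.087 × 0.97436 × 0.95 = 28.775 N·m.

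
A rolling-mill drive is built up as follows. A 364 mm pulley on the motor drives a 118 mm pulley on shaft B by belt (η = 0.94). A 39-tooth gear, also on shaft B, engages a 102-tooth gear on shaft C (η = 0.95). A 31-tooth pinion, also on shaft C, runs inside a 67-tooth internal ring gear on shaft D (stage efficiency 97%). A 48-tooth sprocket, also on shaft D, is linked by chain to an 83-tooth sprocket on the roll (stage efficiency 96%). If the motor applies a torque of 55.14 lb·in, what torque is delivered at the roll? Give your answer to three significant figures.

Belt: ratio = 118/364 = 0.32418; torque at shaft B = 55.14 × 0.32418 × 0.94 = 16.803 lb·in.
Gear mesh: ratio = 102/39 = 2.6154; torque at shaft C = 16.803 × 2.6154 × 0.95 = 41.748 lb·in.
Internal gear: ratio = 67/31 = 2.1613; torque at shaft D = 41.748 × 2.1613 × 0.97 = 87.522 lb·in.
Chain: ratio = 83/48 = 1.7292; torque at the roll = 87.522 × 1.7292 × 0.96 = 145.29 lb·in.

145 lb·in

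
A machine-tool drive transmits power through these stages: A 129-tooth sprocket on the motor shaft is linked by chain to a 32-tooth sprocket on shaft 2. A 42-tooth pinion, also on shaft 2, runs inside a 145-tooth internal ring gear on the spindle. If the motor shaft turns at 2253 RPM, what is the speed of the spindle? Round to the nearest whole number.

the motor shaft → shaft 2 (chain, 32/129): 2253 ÷ 0.24806 = 9082.4 RPM
shaft 2 → the spindle (internal gear, 145/42): 9082.4 ÷ 3.4524 = 2630.8 RPM

2631 RPM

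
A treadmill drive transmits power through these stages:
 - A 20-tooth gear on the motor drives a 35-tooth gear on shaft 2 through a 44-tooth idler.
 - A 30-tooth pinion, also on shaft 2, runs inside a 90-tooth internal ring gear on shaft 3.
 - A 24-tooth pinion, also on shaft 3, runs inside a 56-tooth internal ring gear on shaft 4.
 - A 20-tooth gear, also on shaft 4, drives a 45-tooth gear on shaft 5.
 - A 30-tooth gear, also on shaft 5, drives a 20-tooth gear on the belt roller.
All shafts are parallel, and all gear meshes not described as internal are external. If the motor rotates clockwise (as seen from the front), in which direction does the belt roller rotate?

the motor → shaft 2: driver → idler → driven is 2 external meshes, 2 reversals → CW.
shaft 2 → shaft 3: internal mesh, same direction → CW.
shaft 3 → shaft 4: internal mesh, same direction → CW.
shaft 4 → shaft 5: external mesh, 1 reversal → CCW.
shaft 5 → the belt roller: external mesh, 1 reversal → CW.
4 reversals in total — an even number — so the belt roller turns the same way as the motor.

clockwise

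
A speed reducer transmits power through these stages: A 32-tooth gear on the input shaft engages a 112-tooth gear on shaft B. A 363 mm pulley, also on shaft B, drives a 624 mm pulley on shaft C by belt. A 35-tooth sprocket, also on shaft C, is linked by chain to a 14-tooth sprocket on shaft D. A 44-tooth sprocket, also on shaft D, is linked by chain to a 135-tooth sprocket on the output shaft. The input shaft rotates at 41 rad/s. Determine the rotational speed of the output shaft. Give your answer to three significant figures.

5.55 rad/s

Gear mesh: ratio = 112/32 = 3.5, so shaft B turns at 41 / 3.5 = 11.714 rad/s.
Belt: ratio = 624/363 = 1.719, so shaft C turns at 11.714 / 1.719 = 6.8146 rad/s.
Chain: ratio = 14/35 = 0.4, so shaft D turns at 6.8146 / 0.4 = 17.036 rad/s.
Chain: ratio = 135/44 = 3.0682, so the output shaft turns at 17.036 / 3.0682 = 5.5526 rad/s.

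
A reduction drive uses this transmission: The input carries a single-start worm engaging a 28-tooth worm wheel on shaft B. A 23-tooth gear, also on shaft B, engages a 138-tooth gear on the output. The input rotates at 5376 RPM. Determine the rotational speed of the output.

the input → shaft B (worm, 28/1): 5376 ÷ 28 = 192 RPM
shaft B → the output (gear mesh, 138/23): 192 ÷ 6 = 32 RPM

32 RPM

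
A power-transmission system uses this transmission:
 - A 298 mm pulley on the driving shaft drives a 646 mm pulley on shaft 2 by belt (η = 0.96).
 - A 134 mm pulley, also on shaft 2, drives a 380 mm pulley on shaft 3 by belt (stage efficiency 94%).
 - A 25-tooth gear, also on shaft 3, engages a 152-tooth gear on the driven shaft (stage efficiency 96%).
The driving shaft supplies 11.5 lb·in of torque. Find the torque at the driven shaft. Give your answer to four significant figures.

After the belt (646/298): 11.5 × 2.1678 × 0.96 = 23.932 lb·in
After the belt (380/134): 23.932 × 2.8358 × 0.94 = 63.796 lb·in
After the gear mesh (152/25): 63.796 × 6.08 × 0.96 = 372.36 lb·in

372.4 lb·in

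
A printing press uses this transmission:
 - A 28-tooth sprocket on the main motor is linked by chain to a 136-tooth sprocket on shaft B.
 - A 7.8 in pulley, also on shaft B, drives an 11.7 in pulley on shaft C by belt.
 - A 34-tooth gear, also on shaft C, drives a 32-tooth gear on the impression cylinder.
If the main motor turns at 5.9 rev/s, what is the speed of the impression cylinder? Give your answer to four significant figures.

the main motor → shaft B (chain, 136/28): 5.9 ÷ 4.8571 = 1.2147 rev/s
shaft B → shaft C (belt, 11.7/7.8): 1.2147 ÷ 1.5 = 0.8098 rev/s
shaft C → the impression cylinder (gear mesh, 32/34): 0.8098 ÷ 0.94118 = 0.86042 rev/s

0.8604 rev/s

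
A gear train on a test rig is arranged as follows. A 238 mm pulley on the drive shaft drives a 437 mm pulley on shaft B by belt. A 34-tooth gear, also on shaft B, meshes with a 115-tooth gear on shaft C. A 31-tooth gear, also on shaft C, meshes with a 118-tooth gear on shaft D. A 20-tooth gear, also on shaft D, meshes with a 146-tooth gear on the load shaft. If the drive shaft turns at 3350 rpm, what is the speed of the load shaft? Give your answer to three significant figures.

Belt: ratio = 437/238 = 1.8361, so shaft B turns at 3350 / 1.8361 = 1824.5 rpm.
Gear mesh: ratio = 115/34 = 3.3824, so shaft C turns at 1824.5 / 3.3824 = 539.41 rpm.
Gear mesh: ratio = 118/31 = 3.8065, so shaft D turns at 539.41 / 3.8065 = 141.71 rpm.
Gear mesh: ratio = 146/20 = 7.3, so the load shaft turns at 141.71 / 7.3 = 19.412 rpm.

19.4 rpm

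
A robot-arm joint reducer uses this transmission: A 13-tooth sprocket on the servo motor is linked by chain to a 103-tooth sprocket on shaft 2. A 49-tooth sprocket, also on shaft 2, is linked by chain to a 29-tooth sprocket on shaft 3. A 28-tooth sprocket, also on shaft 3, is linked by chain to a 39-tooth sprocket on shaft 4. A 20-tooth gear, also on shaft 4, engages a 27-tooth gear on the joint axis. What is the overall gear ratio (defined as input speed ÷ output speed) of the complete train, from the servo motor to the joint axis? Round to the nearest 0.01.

8.82

Each stage contributes driven/driver: chain 103/13 = 7.9231, chain 29/49 = 0.59184, chain 39/28 = 1.3929, gear mesh 27/20 = 1.35.
Overall: 7.9231 × 0.59184 × 1.3929 × 1.35 = 8.8173.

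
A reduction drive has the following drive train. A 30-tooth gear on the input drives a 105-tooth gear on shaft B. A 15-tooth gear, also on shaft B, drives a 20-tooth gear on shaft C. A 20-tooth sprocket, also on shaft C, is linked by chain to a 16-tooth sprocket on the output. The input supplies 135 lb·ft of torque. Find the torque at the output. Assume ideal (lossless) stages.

504 lb·ft

After the gear mesh (105/30): 135 × 3.5 = 472.5 lb·ft
After the gear mesh (20/15): 472.5 × 1.3333 = 630 lb·ft
After the chain (16/20): 630 × 0.8 = 504 lb·ft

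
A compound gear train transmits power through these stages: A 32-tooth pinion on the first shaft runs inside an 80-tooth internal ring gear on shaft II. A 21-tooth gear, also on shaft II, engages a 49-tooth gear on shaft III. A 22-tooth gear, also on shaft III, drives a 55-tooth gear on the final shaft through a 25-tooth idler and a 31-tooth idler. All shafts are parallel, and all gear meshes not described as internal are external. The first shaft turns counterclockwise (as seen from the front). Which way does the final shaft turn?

the first shaft → shaft II: internal mesh, same direction → CCW.
shaft II → shaft III: external mesh, 1 reversal → CW.
shaft III → the final shaft: driver → idler → idler → driven is 3 external meshes, 3 reversals → CCW.
4 reversals in total — an even number — so the final shaft turns the same way as the first shaft.

counterclockwise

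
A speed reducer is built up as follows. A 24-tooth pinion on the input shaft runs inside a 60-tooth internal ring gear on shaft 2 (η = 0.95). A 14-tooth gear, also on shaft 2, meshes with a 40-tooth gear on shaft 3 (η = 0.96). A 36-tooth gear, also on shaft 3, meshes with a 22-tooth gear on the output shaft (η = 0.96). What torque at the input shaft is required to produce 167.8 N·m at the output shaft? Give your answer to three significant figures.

43.9 N·m

Overall ratio R = 2.5 × 2.8571 × 0.61111 = 4.3651; overall efficiency η = 0.95 × 0.96 × 0.96 = 0.8755.
Input torque = output torque / (R × η) = 167.8 / (4.3651 × 0.8755) = 43.907 N·m.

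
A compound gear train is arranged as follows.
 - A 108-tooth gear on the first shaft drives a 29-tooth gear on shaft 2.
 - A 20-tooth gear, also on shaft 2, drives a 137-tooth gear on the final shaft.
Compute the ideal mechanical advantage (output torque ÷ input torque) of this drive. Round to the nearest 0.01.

Each stage contributes driven/driver: gear mesh 29/108 = 0.26852, gear mesh 137/20 = 6.85.
Overall: 0.26852 × 6.85 = 1.8394.

1.84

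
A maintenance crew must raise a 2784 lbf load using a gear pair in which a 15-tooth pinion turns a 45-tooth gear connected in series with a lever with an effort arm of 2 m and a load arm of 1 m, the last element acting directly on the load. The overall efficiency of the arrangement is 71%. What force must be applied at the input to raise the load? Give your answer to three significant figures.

654 lbf

Gear pair MA = 45/15 = 3.
Lever MA = effort arm / load arm = 2/1 = 2.
Combined ideal MA = 3 × 2 = 6.
Actual MA = 6 × 0.71 = 4.26.
Effort = load / actual MA = 2784 / 4.26 = 653.52 lbf.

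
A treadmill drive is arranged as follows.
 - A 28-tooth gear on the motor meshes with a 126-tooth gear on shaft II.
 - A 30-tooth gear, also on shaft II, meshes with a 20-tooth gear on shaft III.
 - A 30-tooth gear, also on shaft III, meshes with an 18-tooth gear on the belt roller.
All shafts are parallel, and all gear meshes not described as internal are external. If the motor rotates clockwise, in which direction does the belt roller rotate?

anticlockwise

the motor → shaft II: external mesh, 1 reversal → CCW.
shaft II → shaft III: external mesh, 1 reversal → CW.
shaft III → the belt roller: external mesh, 1 reversal → CCW.
3 reversals in total — an odd number — so the belt roller turns opposite to the motor.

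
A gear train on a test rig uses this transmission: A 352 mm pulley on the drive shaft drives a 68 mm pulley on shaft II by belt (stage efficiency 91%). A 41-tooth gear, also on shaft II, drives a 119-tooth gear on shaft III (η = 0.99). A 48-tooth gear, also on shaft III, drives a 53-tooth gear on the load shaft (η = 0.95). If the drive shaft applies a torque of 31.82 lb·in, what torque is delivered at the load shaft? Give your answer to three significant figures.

16.9 lb·in

belt 68/352 = 0.19318 → τ = 31.82·0.19318·0.91 = 5.5938 lb·in
gear mesh 119/41 = 2.9024 → τ = 5.5938·2.9024·0.99 = 16.073 lb·in
gear mesh 53/48 = 1.1042 → τ = 16.073·1.1042·0.95 = 16.86 lb·in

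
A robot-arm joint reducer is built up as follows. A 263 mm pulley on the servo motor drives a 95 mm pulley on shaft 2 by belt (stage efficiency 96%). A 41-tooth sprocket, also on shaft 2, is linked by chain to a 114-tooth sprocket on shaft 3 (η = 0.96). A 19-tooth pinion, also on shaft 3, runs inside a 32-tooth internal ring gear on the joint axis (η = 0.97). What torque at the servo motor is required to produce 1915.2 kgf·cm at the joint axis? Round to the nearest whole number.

1267 kgf·cm

Overall ratio R = 0.36122 × 2.7805 × 1.6842 = 1.6916; overall efficiency η = 0.96 × 0.96 × 0.97 = 0.8940.
Input torque = output torque / (R × η) = 1915.2 / (1.6916 × 0.8940) = 1266.5 kgf·cm.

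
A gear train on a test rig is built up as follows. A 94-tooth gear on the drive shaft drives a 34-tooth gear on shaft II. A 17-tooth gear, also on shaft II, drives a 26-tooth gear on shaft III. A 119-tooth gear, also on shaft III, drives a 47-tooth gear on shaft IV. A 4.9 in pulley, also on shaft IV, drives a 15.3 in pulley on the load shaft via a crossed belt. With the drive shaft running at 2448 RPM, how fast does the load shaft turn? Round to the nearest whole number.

gear mesh 34/94 = 0.3617 → 2448/0.3617 = 6768 RPM
gear mesh 26/17 = 1.5294 → 6768/1.5294 = 4425.2 RPM
gear mesh 47/119 = 0.39496 → 4425.2/0.39496 = 11204 RPM
belt 15.3/4.9 = 3.1224 → 11204/3.1224 = 3588.3 RPM

3588 RPM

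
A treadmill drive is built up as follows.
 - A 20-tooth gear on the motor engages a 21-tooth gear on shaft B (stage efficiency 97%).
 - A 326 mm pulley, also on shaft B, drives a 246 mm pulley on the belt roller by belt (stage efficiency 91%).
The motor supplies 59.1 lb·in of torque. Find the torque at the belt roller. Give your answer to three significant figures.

41.3 lb·in

Gear mesh: ratio = 21/20 = 1.05; torque at shaft B = 59.1 × 1.05 × 0.97 = 60.193 lb·in.
Belt: ratio = 246/326 = 0.7546; torque at the belt roller = 60.193 × 0.7546 × 0.91 = 41.334 lb·in.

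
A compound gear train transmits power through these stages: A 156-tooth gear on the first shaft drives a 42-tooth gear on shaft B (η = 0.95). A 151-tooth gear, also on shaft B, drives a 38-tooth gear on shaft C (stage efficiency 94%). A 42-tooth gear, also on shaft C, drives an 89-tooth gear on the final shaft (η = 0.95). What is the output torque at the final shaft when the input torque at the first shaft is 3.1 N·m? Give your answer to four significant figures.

0.3776 N·m

gear mesh 42/156 = 0.26923 → τ = 3.1·0.26923·0.95 = 0.79288 N·m
gear mesh 38/151 = 0.25166 → τ = 0.79288·0.25166·0.94 = 0.18756 N·m
gear mesh 89/42 = 2.119 → τ = 0.18756·2.119·0.95 = 0.37758 N·m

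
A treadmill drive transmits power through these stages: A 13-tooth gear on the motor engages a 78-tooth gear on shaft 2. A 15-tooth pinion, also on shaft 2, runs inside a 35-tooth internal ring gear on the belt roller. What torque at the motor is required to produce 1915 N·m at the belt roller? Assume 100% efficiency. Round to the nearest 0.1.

136.8 N·m

Overall ratio R = 6 × 2.3333 = 14.
Input torque = output torque / R = 1915 / 14 = 136.79 N·m.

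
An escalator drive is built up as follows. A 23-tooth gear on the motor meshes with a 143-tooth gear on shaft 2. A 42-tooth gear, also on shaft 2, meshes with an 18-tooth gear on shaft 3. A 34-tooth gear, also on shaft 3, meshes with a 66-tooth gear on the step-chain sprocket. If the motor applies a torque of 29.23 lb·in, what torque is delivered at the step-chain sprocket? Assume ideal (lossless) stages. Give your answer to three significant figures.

151 lb·in

After the gear mesh (143/23): 29.23 × 6.2174 = 181.73 lb·in
After the gear mesh (18/42): 181.73 × 0.42857 = 77.886 lb·in
After the gear mesh (66/34): 77.886 × 1.9412 = 151.19 lb·in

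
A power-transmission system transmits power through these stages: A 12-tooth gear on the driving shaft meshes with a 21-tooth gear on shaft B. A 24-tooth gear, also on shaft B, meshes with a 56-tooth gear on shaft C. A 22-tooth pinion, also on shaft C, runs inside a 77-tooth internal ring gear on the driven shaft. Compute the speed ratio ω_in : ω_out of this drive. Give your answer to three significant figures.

14.3

Each stage contributes driven/driver: gear mesh 21/12 = 1.75, gear mesh 56/24 = 2.3333, internal gear 77/22 = 3.5.
Overall: 1.75 × 2.3333 × 3.5 = 14.292.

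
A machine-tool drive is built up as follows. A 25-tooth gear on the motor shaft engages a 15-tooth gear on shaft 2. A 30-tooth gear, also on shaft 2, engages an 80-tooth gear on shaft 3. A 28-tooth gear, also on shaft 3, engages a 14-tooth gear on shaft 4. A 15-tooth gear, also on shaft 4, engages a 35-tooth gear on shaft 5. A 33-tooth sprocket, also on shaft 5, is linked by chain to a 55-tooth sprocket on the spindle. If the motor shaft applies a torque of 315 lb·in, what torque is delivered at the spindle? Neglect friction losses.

980 lb·in

gear mesh 15/25 = 0.6 → τ = 315·0.6 = 189 lb·in
gear mesh 80/30 = 2.6667 → τ = 189·2.6667 = 504 lb·in
gear mesh 14/28 = 0.5 → τ = 504·0.5 = 252 lb·in
gear mesh 35/15 = 2.3333 → τ = 252·2.3333 = 588 lb·in
chain 55/33 = 1.6667 → τ = 588·1.6667 = 980 lb·in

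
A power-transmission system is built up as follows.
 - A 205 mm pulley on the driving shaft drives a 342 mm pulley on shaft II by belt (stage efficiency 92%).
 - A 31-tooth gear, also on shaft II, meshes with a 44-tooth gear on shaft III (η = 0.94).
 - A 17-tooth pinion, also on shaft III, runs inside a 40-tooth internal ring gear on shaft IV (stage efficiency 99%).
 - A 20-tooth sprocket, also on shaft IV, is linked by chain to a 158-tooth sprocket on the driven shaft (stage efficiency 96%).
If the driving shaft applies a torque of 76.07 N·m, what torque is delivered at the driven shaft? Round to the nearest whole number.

After the belt (342/205): 76.07 × 1.6683 × 0.92 = 116.75 N·m
After the gear mesh (44/31): 116.75 × 1.4194 × 0.94 = 155.77 N·m
After the internal gear (40/17): 155.77 × 2.3529 × 0.99 = 362.86 N·m
After the chain (158/20): 362.86 × 7.9 × 0.96 = 2751.9 N·m

2752 N·m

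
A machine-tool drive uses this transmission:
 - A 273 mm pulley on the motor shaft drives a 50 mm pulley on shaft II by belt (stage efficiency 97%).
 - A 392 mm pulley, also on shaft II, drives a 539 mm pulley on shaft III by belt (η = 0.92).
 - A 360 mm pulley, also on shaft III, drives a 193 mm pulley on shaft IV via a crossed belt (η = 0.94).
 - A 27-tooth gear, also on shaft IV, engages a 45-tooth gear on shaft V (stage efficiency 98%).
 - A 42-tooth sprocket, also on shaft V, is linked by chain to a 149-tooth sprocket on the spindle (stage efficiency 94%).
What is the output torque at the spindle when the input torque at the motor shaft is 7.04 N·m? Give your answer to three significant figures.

4.34 N·m

Belt: ratio = 50/273 = 0.18315; torque at shaft II = 7.04 × 0.18315 × 0.97 = 1.2507 N·m.
Belt: ratio = 539/392 = 1.375; torque at shaft III = 1.2507 × 1.375 × 0.92 = 1.5821 N·m.
Belt: ratio = 193/360 = 0.53611; torque at shaft IV = 1.5821 × 0.53611 × 0.94 = 0.79731 N·m.
Gear mesh: ratio = 45/27 = 1.6667; torque at shaft V = 0.79731 × 1.6667 × 0.98 = 1.3023 N·m.
Chain: ratio = 149/42 = 3.5476; torque at the spindle = 1.3023 × 3.5476 × 0.94 = 4.3427 N·m.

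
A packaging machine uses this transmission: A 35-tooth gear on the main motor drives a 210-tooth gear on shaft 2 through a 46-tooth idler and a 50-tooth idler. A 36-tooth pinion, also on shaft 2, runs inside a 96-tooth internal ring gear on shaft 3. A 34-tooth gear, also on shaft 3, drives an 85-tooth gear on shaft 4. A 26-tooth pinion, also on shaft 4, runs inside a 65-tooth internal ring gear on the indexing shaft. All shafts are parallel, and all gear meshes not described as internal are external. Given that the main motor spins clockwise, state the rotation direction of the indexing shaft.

the main motor → shaft 2: driver → idler → idler → driven is 3 external meshes, 3 reversals → CCW.
shaft 2 → shaft 3: internal mesh, same direction → CCW.
shaft 3 → shaft 4: external mesh, 1 reversal → CW.
shaft 4 → the indexing shaft: internal mesh, same direction → CW.
4 reversals in total — an even number — so the indexing shaft turns the same way as the main motor.

clockwise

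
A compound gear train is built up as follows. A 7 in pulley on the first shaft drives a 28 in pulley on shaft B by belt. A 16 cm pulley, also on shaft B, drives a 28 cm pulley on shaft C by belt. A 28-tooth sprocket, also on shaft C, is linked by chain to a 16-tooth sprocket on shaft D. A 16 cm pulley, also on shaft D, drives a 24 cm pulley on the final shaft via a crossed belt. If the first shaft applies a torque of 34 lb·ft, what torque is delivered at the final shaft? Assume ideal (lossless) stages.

After the belt (28/7): 34 × 4 = 136 lb·ft
After the belt (28/16): 136 × 1.75 = 238 lb·ft
After the chain (16/28): 238 × 0.57143 = 136 lb·ft
After the belt (24/16): 136 × 1.5 = 204 lb·ft

204 lb·ft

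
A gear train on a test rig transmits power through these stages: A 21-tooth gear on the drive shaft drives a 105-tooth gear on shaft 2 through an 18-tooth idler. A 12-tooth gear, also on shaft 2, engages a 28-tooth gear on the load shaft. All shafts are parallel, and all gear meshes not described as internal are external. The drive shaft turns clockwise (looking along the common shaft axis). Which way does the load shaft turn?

counterclockwise

the drive shaft → shaft 2: driver → idler → driven is 2 external meshes, 2 reversals → CW.
shaft 2 → the load shaft: external mesh, 1 reversal → CCW.
3 reversals in total — an odd number — so the load shaft turns opposite to the drive shaft.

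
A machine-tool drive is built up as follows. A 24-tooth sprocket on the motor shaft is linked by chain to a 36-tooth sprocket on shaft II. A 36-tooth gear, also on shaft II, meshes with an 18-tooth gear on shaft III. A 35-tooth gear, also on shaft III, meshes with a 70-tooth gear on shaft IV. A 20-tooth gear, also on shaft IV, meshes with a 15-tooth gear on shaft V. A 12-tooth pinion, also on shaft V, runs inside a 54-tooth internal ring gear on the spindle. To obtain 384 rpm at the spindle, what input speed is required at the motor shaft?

1944 rpm

Overall ratio R = 1.5 × 0.5 × 2 × 0.75 × 4.5 = 5.0625.
Required input speed = output speed × R = 384 × 5.0625 = 1944 rpm.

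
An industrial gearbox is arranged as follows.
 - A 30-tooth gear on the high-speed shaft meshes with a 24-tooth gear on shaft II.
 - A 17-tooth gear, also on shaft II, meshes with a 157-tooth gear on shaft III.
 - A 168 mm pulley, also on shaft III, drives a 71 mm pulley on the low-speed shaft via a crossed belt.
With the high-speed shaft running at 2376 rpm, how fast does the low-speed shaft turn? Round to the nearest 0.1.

the high-speed shaft → shaft II (gear mesh, 24/30): 2376 ÷ 0.8 = 2970 rpm
shaft II → shaft III (gear mesh, 157/17): 2970 ÷ 9.2353 = 321.59 rpm
shaft III → the low-speed shaft (belt, 71/168): 321.59 ÷ 0.42262 = 760.95 rpm

761.0 rpm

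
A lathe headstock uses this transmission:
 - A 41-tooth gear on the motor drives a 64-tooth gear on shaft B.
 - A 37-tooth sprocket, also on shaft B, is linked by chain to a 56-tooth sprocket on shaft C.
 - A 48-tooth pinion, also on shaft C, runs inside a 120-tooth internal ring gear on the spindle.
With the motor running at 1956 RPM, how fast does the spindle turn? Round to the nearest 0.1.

gear mesh 64/41 = 1.561 → 1956/1.561 = 1253.1 RPM
chain 56/37 = 1.5135 → 1253.1/1.5135 = 827.92 RPM
internal gear 120/48 = 2.5 → 827.92/2.5 = 331.17 RPM

331.2 RPM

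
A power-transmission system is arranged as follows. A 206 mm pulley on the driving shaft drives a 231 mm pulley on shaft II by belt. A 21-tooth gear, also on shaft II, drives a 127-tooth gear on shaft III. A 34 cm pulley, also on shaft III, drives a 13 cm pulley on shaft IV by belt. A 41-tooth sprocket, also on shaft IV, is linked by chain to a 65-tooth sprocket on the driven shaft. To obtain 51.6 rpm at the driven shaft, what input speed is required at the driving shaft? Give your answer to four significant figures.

212.1 rpm

Overall ratio R = 1.1214 × 6.0476 × 0.38235 × 1.5854 = 4.1108.
Required input speed = output speed × R = 51.6 × 4.1108 = 212.12 rpm.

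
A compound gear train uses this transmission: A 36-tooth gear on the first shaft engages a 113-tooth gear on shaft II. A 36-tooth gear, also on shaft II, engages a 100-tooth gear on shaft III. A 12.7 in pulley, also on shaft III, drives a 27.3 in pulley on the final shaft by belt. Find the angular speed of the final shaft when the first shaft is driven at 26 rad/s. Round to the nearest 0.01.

Gear mesh: ratio = 113/36 = 3.1389, so shaft II turns at 26 / 3.1389 = 8.2832 rad/s.
Gear mesh: ratio = 100/36 = 2.7778, so shaft III turns at 8.2832 / 2.7778 = 2.9819 rad/s.
Belt: ratio = 27.3/12.7 = 2.1496, so the final shaft turns at 2.9819 / 2.1496 = 1.3872 rad/s.

1.39 rad/s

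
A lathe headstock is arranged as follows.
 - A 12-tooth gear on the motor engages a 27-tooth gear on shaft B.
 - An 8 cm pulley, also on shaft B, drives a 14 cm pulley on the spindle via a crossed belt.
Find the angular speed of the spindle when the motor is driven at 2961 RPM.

752 RPM

the motor → shaft B (gear mesh, 27/12): 2961 ÷ 2.25 = 1316 RPM
shaft B → the spindle (belt, 14/8): 1316 ÷ 1.75 = 752 RPM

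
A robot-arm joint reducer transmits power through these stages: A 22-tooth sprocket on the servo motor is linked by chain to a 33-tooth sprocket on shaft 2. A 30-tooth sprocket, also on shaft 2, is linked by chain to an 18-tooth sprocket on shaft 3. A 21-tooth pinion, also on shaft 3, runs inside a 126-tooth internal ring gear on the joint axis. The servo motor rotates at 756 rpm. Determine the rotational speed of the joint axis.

140 rpm

chain 33/22 = 1.5 → 756/1.5 = 504 rpm
chain 18/30 = 0.6 → 504/0.6 = 840 rpm
internal gear 126/21 = 6 → 840/6 = 140 rpm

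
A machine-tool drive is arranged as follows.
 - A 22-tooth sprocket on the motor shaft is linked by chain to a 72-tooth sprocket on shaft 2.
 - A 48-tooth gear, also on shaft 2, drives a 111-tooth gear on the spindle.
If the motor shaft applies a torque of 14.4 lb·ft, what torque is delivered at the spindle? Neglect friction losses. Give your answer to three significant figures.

After the chain (72/22): 14.4 × 3.2727 = 47.127 lb·ft
After the gear mesh (111/48): 47.127 × 2.3125 = 108.98 lb·ft

109 lb·ft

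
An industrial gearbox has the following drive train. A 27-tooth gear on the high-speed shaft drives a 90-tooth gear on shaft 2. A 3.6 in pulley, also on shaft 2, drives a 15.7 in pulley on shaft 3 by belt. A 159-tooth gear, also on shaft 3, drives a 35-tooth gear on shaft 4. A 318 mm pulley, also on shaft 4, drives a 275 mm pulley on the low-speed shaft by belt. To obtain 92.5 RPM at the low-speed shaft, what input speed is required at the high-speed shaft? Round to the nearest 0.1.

Overall ratio R = 3.3333 × 4.3611 × 0.22013 × 0.86478 = 2.7673.
Required input speed = output speed × R = 92.5 × 2.7673 = 255.97 RPM.

256.0 RPM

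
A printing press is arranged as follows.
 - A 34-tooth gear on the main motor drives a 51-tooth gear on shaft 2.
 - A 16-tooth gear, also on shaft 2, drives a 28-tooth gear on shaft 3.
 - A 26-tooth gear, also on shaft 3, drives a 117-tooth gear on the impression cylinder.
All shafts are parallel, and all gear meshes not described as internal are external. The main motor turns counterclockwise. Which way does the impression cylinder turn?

the main motor → shaft 2: external mesh, 1 reversal → CW.
shaft 2 → shaft 3: external mesh, 1 reversal → CCW.
shaft 3 → the impression cylinder: external mesh, 1 reversal → CW.
3 reversals in total — an odd number — so the impression cylinder turns opposite to the main motor.

clockwise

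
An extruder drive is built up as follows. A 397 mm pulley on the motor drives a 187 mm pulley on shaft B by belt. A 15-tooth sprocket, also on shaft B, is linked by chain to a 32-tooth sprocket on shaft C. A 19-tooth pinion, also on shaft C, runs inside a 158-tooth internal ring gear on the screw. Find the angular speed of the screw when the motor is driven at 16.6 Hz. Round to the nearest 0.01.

Belt: ratio = 187/397 = 0.47103, so shaft B turns at 16.6 / 0.47103 = 35.242 Hz.
Chain: ratio = 32/15 = 2.1333, so shaft C turns at 35.242 / 2.1333 = 16.52 Hz.
Internal gear: ratio = 158/19 = 8.3158, so the screw turns at 16.52 / 8.3158 = 1.9865 Hz.

1.99 Hz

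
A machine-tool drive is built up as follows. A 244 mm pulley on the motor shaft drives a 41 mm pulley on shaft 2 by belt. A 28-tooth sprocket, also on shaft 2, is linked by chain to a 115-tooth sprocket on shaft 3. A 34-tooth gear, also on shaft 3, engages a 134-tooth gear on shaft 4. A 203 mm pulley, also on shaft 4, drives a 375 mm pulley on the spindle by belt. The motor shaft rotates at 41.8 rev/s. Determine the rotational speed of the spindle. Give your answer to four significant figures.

belt 41/244 = 0.16803 → 41.8/0.16803 = 248.76 rev/s
chain 115/28 = 4.1071 → 248.76/4.1071 = 60.568 rev/s
gear mesh 134/34 = 3.9412 → 60.568/3.9412 = 15.368 rev/s
belt 375/203 = 1.8473 → 15.368/1.8473 = 8.3192 rev/s

8.319 rev/s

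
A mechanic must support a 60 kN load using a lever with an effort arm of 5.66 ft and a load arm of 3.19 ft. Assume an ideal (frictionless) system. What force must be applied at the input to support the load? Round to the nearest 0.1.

Lever MA = effort arm / load arm = 5.66/3.19 = 1.7743.
Effort = load / MA = 60 / 1.7743 = 33.816 kN.

33.8 kN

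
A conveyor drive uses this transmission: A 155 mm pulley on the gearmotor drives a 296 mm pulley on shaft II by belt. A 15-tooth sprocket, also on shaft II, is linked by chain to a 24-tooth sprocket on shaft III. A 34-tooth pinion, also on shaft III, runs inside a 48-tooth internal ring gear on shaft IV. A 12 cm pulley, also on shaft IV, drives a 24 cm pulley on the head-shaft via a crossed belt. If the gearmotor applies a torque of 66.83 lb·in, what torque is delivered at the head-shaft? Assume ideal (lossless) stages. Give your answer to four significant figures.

576.6 lb·in

belt 296/155 = 1.9097 → τ = 66.83·1.9097 = 127.62 lb·in
chain 24/15 = 1.6 → τ = 127.62·1.6 = 204.2 lb·in
internal gear 48/34 = 1.4118 → τ = 204.2·1.4118 = 288.28 lb·in
belt 24/12 = 2 → τ = 288.28·2 = 576.56 lb·in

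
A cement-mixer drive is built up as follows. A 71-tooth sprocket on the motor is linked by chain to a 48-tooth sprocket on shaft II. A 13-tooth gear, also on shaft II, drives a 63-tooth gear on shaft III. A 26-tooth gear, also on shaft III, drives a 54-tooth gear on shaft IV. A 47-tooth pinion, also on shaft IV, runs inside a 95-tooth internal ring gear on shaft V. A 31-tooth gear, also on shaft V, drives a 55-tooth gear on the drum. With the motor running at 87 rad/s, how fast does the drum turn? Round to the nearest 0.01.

the motor → shaft II (chain, 48/71): 87 ÷ 0.67606 = 128.69 rad/s
shaft II → shaft III (gear mesh, 63/13): 128.69 ÷ 4.8462 = 26.555 rad/s
shaft III → shaft IV (gear mesh, 54/26): 26.555 ÷ 2.0769 = 12.786 rad/s
shaft IV → shaft V (internal gear, 95/47): 12.786 ÷ 2.0213 = 6.3255 rad/s
shaft V → the drum (gear mesh, 55/31): 6.3255 ÷ 1.7742 = 3.5653 rad/s

3.57 rad/s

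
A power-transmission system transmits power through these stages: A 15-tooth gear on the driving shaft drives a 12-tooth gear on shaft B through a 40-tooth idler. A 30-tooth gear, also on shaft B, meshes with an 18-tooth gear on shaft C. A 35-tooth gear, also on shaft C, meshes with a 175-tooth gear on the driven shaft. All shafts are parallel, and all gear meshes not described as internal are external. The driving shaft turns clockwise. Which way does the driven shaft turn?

clockwise

the driving shaft → shaft B: driver → idler → driven is 2 external meshes, 2 reversals → CW.
shaft B → shaft C: external mesh, 1 reversal → CCW.
shaft C → the driven shaft: external mesh, 1 reversal → CW.
4 reversals in total — an even number — so the driven shaft turns the same way as the driving shaft.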